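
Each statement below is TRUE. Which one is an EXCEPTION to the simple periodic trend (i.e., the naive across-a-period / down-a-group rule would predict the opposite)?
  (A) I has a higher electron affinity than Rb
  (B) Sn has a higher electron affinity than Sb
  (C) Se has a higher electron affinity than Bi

(B)

The general trend: electron affinity increases across a period and decreases down a group.
(A) I (period 5, group 17) vs Rb (period 5, group 1): the stated order agrees with the simple trend.
(B) Sn (period 5, group 14) vs Sb (period 5, group 15): the stated order contradicts the simple trend.
(C) Se (period 4, group 16) vs Bi (period 6, group 15): the stated order agrees with the simple trend.
The exception is (B): adding an electron to Sb's half-filled 5p³ is unfavourable, so Sn has the more exothermic EA.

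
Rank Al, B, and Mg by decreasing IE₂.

B > Al > Mg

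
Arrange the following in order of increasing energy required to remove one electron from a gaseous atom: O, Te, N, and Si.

Si < Te < O < N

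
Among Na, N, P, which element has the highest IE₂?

Na

IE_2 is the cost of taking one more electron from the +1 cation: Na⁺ is the bare [Ne] core; N⁺ still has 4 valence electrons; P⁺ still has 4 valence electrons.
Breaking into a closed-shell core is much more expensive than removing a leftover valence electron — Na has the largest IE_2 here.
Valence configurations: N⁺ [He]2s²2p², P⁺ [Ne]3s²3p².
The numbers (kJ/mol): Na 4562, N 2856, P 1907.
Hence IE_2: P < N < Na.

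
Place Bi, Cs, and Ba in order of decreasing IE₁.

Bi, Ba, Cs

IE₁ increases left→right with effective nuclear charge and decreases top→bottom as the valence shell moves farther out.
All lie in period 6, so first ionization energy increases left to right.
So from highest to lowest: Bi > Ba > Cs.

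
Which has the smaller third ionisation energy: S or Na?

IE_3 is the cost of taking one more electron from the +2 cation: S²⁺ still has 4 valence electrons; Na²⁺ is already 1 electron into the core.
Core electrons are held far more tightly than valence electrons, so Na tops the IE_3 order.
Tabulated IE_3 (kJ/mol): S 3357, Na 6910.
Overall IE_3 order: S < Na.

S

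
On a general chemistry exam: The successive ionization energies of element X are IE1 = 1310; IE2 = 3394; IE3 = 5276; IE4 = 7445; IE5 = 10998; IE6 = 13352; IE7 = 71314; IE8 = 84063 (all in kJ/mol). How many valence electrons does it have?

Look for the largest jump between consecutive ionization energies: IE7/IE6 ≈ 5.3, far larger than any earlier ratio.
That jump marks the point where a core electron is being removed. So the atom has 6 valence electrons.

6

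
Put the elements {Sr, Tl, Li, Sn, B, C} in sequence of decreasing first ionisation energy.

C > B > Sn > Tl > Sr > Li

Li is in period 2, group 1; B is in period 2, group 13; C is in period 2, group 14; Sr is in period 5, group 2; Sn is in period 5, group 14; Tl is in period 6, group 13.
Across a period the outer electron is held more tightly (higher IE₁); down a group it sits in a higher shell, more shielded, and comes off more easily.
Neither a single period nor a single group — weigh both effects.
Sr > Li: period and group pull opposite ways; the across-period shift dominates (550 vs 520 kJ/mol).
Tl > Sr: the two effects oppose for this pair; the across-period effect wins (589 vs 550 kJ/mol).
Sn > Tl: relative to Tl, both the across-period and down-group shifts push Sn's first ionization energy up.
B > Sn: the two effects oppose for this pair; the down-group effect wins (801 vs 709 kJ/mol).
C > B: both are in period 2; the period trend gives C the larger value.
Approximate values (kJ/mol): Li 520, B 801, C 1086, Sr 550, Sn 709, Tl 589.
So from highest to lowest: C > B > Sn > Tl > Sr > Li.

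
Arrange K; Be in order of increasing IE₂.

Be < K

IE_2 is the cost of taking one more electron from the +1 cation: K⁺ is the bare [Ar] core; Be⁺ still has 1 valence electron.
Core electrons are held far more tightly than valence electrons, so K tops the IE_2 order.
The numbers (kJ/mol): K 3052, Be 1757.
Putting it together, IE_2: Be < K.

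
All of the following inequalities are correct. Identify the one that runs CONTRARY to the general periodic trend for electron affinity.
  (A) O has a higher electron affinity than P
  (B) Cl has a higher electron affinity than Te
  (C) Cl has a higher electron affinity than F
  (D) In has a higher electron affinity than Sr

The general trend: electron affinity increases across a period and decreases down a group.
(A) O (period 2, group 16) vs P (period 3, group 15): the stated order agrees with the simple trend.
(B) Cl (period 3, group 17) vs Te (period 5, group 16): the stated order agrees with the simple trend.
(C) Cl (period 3, group 17) vs F (period 2, group 17): the stated order contradicts the simple trend.
(D) In (period 5, group 13) vs Sr (period 5, group 2): the stated order agrees with the simple trend.
The exception is (C): F's small 2p subshell makes the incoming electron feel strong e⁻–e⁻ repulsion, so Cl actually releases more energy on gaining an electron.

(C)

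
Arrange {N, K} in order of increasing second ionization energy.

N < K

The second ionization energy removes an electron from the +1 ion. For each element: N⁺ still has 4 valence electrons; K⁺ is the bare [Ar] core.
Breaking into a closed-shell core is much more expensive than removing a leftover valence electron — K has the largest IE_2 here.
Tabulated IE_2 (kJ/mol): N 2856, K 3052.
Putting it together, IE_2: N < K.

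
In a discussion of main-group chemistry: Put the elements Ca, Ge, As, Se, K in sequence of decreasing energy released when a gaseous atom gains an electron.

Se > Ge > As > K > Ca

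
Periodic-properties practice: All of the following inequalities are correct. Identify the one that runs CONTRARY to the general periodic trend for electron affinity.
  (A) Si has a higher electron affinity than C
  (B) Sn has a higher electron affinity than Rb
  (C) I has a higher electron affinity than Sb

(A)

The general trend: electron affinity increases across a period and decreases down a group.
(A) Si (period 3, group 14) vs C (period 2, group 14): the stated order contradicts the simple trend.
(B) Sn (period 5, group 14) vs Rb (period 5, group 1): the stated order agrees with the simple trend.
(C) I (period 5, group 17) vs Sb (period 5, group 15): the stated order agrees with the simple trend.
The exception is (A): Si's larger, more diffuse 3p orbitals accept an added electron slightly more readily than C's compact 2p.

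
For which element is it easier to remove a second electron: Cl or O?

Cl

After 1 electron has been removed, what remains? Cl⁺ still has 6 valence electrons; O⁺ still has 5 valence electrons.
All are still removing valence electrons, so compare the +1 ions as you would atoms: IE_2 generally rises across a period (higher Z_eff) and falls down a group (larger shell), subject to the usual subshell exceptions.
Valence configurations: Cl⁺ [Ne]3s²3p⁴, O⁺ [He]2s²2p³.
Tabulated IE_2 (kJ/mol): Cl 2298, O 3388.
Overall IE_2 order: Cl < O.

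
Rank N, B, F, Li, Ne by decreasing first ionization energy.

Ne, F, N, B, Li

Across a period the outer electron is held more tightly (higher IE₁); down a group it sits in a higher shell, more shielded, and comes off more easily.
All lie in period 2, so first ionization energy increases left to right.
So from highest to lowest: Ne > F > N > B > Li.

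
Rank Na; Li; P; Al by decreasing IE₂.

IE_2 is the cost of taking one more electron from the +1 cation: Na⁺ is the bare [Ne] core; Li⁺ is the bare [He] core; P⁺ still has 4 valence electrons; Al⁺ still has 2 valence electrons.
Pulling an electron out of a noble-gas core costs far more than removing a remaining valence electron, so Na and Li sit at the high end of IE_2.
Valence configurations: P⁺ [Ne]3s²3p², Al⁺ [Ne]3s².
Tabulated IE_2 (kJ/mol): Na 4562, Li 7298, P 1907, Al 1817.
Hence IE_2: Al < P < Na < Li.

Li, Na, P, Al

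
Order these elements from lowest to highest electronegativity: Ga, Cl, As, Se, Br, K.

K < Ga < As < Se < Br < Cl

Cl is in period 3, group 17; K is in period 4, group 1; Ga is in period 4, group 13; As is in period 4, group 15; Se is in period 4, group 16; Br is in period 4, group 17.
EN rises left→right (higher Z_eff, smaller atoms) and falls top→bottom (larger, more shielded atoms).
Here both period and group differ, so the two effects have to be weighed against each other.
Ga > K: Ga lies to the right of K in period 4, so the across-period effect alone puts Ga higher.
As > Ga: both are in period 4; the period trend gives As the larger value.
Se > As: Se lies to the right of As in period 4, so the across-period effect alone puts Se higher.
Br > Se: both are in period 4; the period trend gives Br the larger value.
Cl > Br: they share group 17; the group trend gives Cl the larger value.
Tabulated electronegativity (Pauling): Cl 3.16, K 0.82, Ga 1.81, As 2.18, Se 2.55, Br 2.96.
So from lowest to highest: K < Ga < As < Se < Br < Cl.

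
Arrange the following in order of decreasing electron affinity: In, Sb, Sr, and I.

Sr is in period 5, group 2; In is in period 5, group 13; Sb is in period 5, group 15; I is in period 5, group 17.
EA tends to increase across a period and decrease down a group, though the pattern is less regular than for IE or radius.
All lie in period 5, so electron affinity increases left to right.
So from highest to lowest: I > Sb > In > Sr.

I > Sb > In > Sr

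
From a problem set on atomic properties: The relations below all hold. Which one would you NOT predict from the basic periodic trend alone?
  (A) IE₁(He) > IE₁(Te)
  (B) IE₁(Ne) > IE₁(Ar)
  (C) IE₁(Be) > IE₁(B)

(C)

The general trend: first ionization energy increases across a period and decreases down a group.
(A) He (period 1, group 18) vs Te (period 5, group 16): the stated order agrees with the simple trend.
(B) Ne (period 2, group 18) vs Ar (period 3, group 18): the stated order agrees with the simple trend.
(C) Be (period 2, group 2) vs B (period 2, group 13): the stated order contradicts the simple trend.
The exception is (C): removing B's lone 2p electron is easier than breaking Be's filled 2s².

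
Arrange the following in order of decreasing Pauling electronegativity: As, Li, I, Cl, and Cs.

Li is in period 2, group 1; Cl is in period 3, group 17; As is in period 4, group 15; I is in period 5, group 17; Cs is in period 6, group 1.
Electronegativity increases across a period and decreases down a group, tracking effective nuclear charge and atomic size.
These span different periods and groups, so the two trends combine.
Li > Cs: they share group 1; the group trend gives Li the larger value.
As > Li: period and group pull opposite ways; the across-period shift dominates (2.18 vs 0.98).
I > As: period and group pull opposite ways; the across-period shift dominates (2.66 vs 2.18).
Cl > I: they share group 17; the group trend gives Cl the larger value.
For reference (Pauling): Li 0.98, Cl 3.16, As 2.18, I 2.66, Cs 0.79.
So from highest to lowest: Cl > I > As > Li > Cs.

Cl > I > As > Li > Cs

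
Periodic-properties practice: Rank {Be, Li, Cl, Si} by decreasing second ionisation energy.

Li > Cl > Be > Si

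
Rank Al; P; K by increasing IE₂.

After 1 electron has been removed, what remains? Al⁺ still has 2 valence electrons; P⁺ still has 4 valence electrons; K⁺ is the bare [Ar] core.
Core electrons are held far more tightly than valence electrons, so K tops the IE_2 order.
Valence configurations: Al⁺ [Ne]3s², P⁺ [Ne]3s²3p².
Tabulated IE_2 (kJ/mol): Al 1817, P 1907, K 3052.
Overall IE_2 order: Al < P < K.

Al < P < K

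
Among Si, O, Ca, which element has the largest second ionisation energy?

O

The second ionization energy removes an electron from the +1 ion. For each element: Si⁺ still has 3 valence electrons; O⁺ still has 5 valence electrons; Ca⁺ still has 1 valence electron.
All are still removing valence electrons, so compare the +1 ions as you would atoms: IE_2 generally rises across a period (higher Z_eff) and falls down a group (larger shell), subject to the usual subshell exceptions.
Valence configurations: Si⁺ [Ne]3s²3p¹, O⁺ [He]2s²2p³, Ca⁺ [Ar]4s¹.
Approximate IE_2 values (kJ/mol): Si 1577, O 3388, Ca 1145.
Putting it together, IE_2: Ca < Si < O.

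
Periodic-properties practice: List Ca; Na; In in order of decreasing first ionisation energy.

Na is in period 3, group 1; Ca is in period 4, group 2; In is in period 5, group 13.
Across a period the outer electron is held more tightly (higher IE₁); down a group it sits in a higher shell, more shielded, and comes off more easily.
A diagonal step moves right (one effect) and down (the opposite effect) at once.
In > Na: period and group pull opposite ways; the across-period shift dominates (558 vs 496 kJ/mol).
Ca > In: period and group pull opposite ways; the down-group shift dominates (590 vs 558 kJ/mol).
For reference (kJ/mol): Na 496, Ca 590, In 558.
So from highest to lowest: Ca > In > Na.

Ca > In > Na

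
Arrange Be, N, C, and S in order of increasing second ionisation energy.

Be, S, C, N

IE_2 is the cost of taking one more electron from the +1 cation: Be⁺ still has 1 valence electron; N⁺ still has 4 valence electrons; C⁺ still has 3 valence electrons; S⁺ still has 5 valence electrons.
All are still removing valence electrons, so compare the +1 ions as you would atoms: IE_2 generally rises across a period (higher Z_eff) and falls down a group (larger shell), subject to the usual subshell exceptions.
Valence configurations: Be⁺ [He]2s¹, N⁺ [He]2s²2p², C⁺ [He]2s²2p¹, S⁺ [Ne]3s²3p³.
Approximate IE_2 values (kJ/mol): Be 1757, N 2856, C 2353, S 2252.
So the second ionization energies run Be < S < C < N.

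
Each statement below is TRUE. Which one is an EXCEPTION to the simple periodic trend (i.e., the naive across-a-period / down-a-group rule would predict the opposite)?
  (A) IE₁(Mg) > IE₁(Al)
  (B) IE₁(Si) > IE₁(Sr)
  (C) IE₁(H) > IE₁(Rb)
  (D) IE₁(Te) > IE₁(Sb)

(A)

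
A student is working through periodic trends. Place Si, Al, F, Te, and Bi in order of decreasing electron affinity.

F, Te, Si, Bi, Al

F is in period 2, group 17; Al is in period 3, group 13; Si is in period 3, group 14; Te is in period 5, group 16; Bi is in period 6, group 15.
Atoms with high Z_eff and room in the valence shell (especially the halogens) have the most exothermic electron affinities.
Neither a single period nor a single group — weigh both effects.
Bi > Al: period and group pull opposite ways; the across-period shift dominates (91 vs 42 kJ/mol).
Si > Bi: period and group pull opposite ways; the down-group shift dominates (134 vs 91 kJ/mol).
Te > Si: the two effects oppose for this pair; the across-period effect wins (190 vs 134 kJ/mol).
F > Te: relative to Te, both the across-period and down-group shifts push F's electron affinity up.
For reference (kJ/mol): F 328, Al 42, Si 134, Te 190, Bi 91.
So from highest to lowest: F > Te > Si > Bi > Al.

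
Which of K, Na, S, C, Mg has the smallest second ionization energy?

The second ionization energy removes an electron from the +1 ion. For each element: K⁺ is the bare [Ar] core; Na⁺ is the bare [Ne] core; S⁺ still has 5 valence electrons; C⁺ still has 3 valence electrons; Mg⁺ still has 1 valence electron.
Core electrons are held far more tightly than valence electrons, so K and Na top the IE_2 order.
Valence configurations: S⁺ [Ne]3s²3p³, C⁺ [He]2s²2p¹, Mg⁺ [Ne]3s¹.
The numbers (kJ/mol): K 3052, Na 4562, S 2252, C 2353, Mg 1451.
Hence IE_2: Mg < S < C < K < Na.

Mg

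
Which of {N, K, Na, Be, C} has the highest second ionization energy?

Consider each +1 ion: N⁺ still has 4 valence electrons; K⁺ is the bare [Ar] core; Na⁺ is the bare [Ne] core; Be⁺ still has 1 valence electron; C⁺ still has 3 valence electrons.
Core electrons are held far more tightly than valence electrons, so K and Na top the IE_2 order.
Valence configurations: N⁺ [He]2s²2p², Be⁺ [He]2s¹, C⁺ [He]2s²2p¹.
Approximate IE_2 values (kJ/mol): N 2856, K 3052, Na 4562, Be 1757, C 2353.
Putting it together, IE_2: Be < C < N < K < Na.

Na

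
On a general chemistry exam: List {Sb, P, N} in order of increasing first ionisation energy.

Sb, P, N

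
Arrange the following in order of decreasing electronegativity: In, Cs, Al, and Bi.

Atoms toward the upper right of the periodic table pull bonding electrons most strongly.
Neither a single period nor a single group — weigh both effects.
Al > Cs: both effects reinforce here, so Al is clearly the higher of the two.
In > Al: this pair runs against the simple trend — see the exception note.
Bi > In: period and group pull opposite ways; the across-period shift dominates (2.02 vs 1.78).
Note the exception: In has a higher electronegativity than Al, contrary to the simple trend — poor shielding by filled d (and f) subshells raises the heavier element's effective nuclear charge more than the simple down-group trend predicts.
For reference (Pauling): Al 1.61, In 1.78, Cs 0.79, Bi 2.02.
So from highest to lowest: Bi > In > Al > Cs.

Bi, In, Al, Cs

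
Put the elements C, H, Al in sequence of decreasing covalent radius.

Atomic radius shrinks across a period as nuclear charge pulls the same shell inward, and grows down a group as new shells are added.
Here both period and group differ, so the two effects have to be weighed against each other.
C > H: the two effects oppose for this pair; the down-group effect wins (75 vs 32 pm).
Al > C: both effects reinforce here, so Al is clearly the larger of the two.
For reference (pm): H 32, C 75, Al 126.
So from largest to smallest: Al > C > H.

Al > C > H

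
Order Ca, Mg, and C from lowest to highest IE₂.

Ca < Mg < C

After 1 electron has been removed, what remains? Ca⁺ still has 1 valence electron; Mg⁺ still has 1 valence electron; C⁺ still has 3 valence electrons.
All are still removing valence electrons, so compare the +1 ions as you would atoms: IE_2 generally rises across a period (higher Z_eff) and falls down a group (larger shell), subject to the usual subshell exceptions.
Valence configurations: Ca⁺ [Ar]4s¹, Mg⁺ [Ne]3s¹, C⁺ [He]2s²2p¹.
Tabulated IE_2 (kJ/mol): Ca 1145, Mg 1451, C 2353.
Hence IE_2: Ca < Mg < C.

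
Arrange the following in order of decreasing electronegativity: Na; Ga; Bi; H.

H > Bi > Ga > Na

H is in period 1, group 1; Na is in period 3, group 1; Ga is in period 4, group 13; Bi is in period 6, group 15.
Smaller atoms with higher effective nuclear charge are more electronegative.
Neither a single period nor a single group — weigh both effects.
Ga > Na: the two effects oppose for this pair; the across-period effect wins (1.81 vs 0.93).
Bi > Ga: the two effects oppose for this pair; the across-period effect wins (2.02 vs 1.81).
H > Bi: the two effects oppose for this pair; the down-group effect wins (2.20 vs 2.02).
Approximate values (Pauling): H 2.20, Na 0.93, Ga 1.81, Bi 2.02.
So from highest to lowest: H > Bi > Ga > Na.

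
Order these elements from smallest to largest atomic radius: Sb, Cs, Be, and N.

N < Be < Sb < Cs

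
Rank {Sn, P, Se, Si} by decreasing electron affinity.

Se > Si > Sn > P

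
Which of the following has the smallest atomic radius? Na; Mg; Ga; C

C is in period 2, group 14; Na is in period 3, group 1; Mg is in period 3, group 2; Ga is in period 4, group 13.
Radius decreases left→right (rising Z_eff, same n) and increases top→bottom (higher n).
Here both period and group differ, so the two effects have to be weighed against each other.
Ga > C: both effects reinforce here, so Ga is clearly the larger of the two.
Mg > Ga: period and group pull opposite ways; the across-period shift dominates (139 vs 124 pm).
Na > Mg: both are in period 3; the period trend gives Na the larger value.
Tabulated atomic radius (pm): C 75, Na 155, Mg 139, Ga 124.
The smallest atomic radius among these belongs to C.

C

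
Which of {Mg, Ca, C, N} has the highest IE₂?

N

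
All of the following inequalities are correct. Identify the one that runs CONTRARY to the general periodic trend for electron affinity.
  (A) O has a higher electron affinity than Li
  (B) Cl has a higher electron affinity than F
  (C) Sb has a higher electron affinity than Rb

The general trend: electron affinity increases across a period and decreases down a group.
(A) O (period 2, group 16) vs Li (period 2, group 1): the stated order agrees with the simple trend.
(B) Cl (period 3, group 17) vs F (period 2, group 17): the stated order contradicts the simple trend.
(C) Sb (period 5, group 15) vs Rb (period 5, group 1): the stated order agrees with the simple trend.
The exception is (B): F's small 2p subshell makes the incoming electron feel strong e⁻–e⁻ repulsion, so Cl actually releases more energy on gaining an electron.

(B)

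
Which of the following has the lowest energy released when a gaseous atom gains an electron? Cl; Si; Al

Al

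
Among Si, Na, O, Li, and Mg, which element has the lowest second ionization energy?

Consider each +1 ion: Si⁺ still has 3 valence electrons; Na⁺ is the bare [Ne] core; O⁺ still has 5 valence electrons; Li⁺ is the bare [He] core; Mg⁺ still has 1 valence electron.
Breaking into a closed-shell core is much more expensive than removing a leftover valence electron — Na and Li have the largest IE_2 here.
Valence configurations: Si⁺ [Ne]3s²3p¹, O⁺ [He]2s²2p³, Mg⁺ [Ne]3s¹.
Tabulated IE_2 (kJ/mol): Si 1577, Na 4562, O 3388, Li 7298, Mg 1451.
Putting it together, IE_2: Mg < Si < O < Na < Li.

Mg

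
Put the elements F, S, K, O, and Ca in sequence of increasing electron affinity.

Ca < K < O < S < F

O is in period 2, group 16; F is in period 2, group 17; S is in period 3, group 16; K is in period 4, group 1; Ca is in period 4, group 2.
Adding an electron releases more energy for atoms nearer the top right (short of the noble gases).
These span different periods and groups, so the two trends combine.
K > Ca: this pair runs against the simple trend — see the exception note.
O > K: relative to K, both the across-period and down-group shifts push O's electron affinity up.
S > O: this pair runs against the simple trend — see the exception note.
F > S: both effects reinforce here, so F is clearly the higher of the two.
Note the exception: K has a higher electron affinity than Ca, contrary to the simple trend — adding an electron to Ca (ns²) has to open a new, higher-energy np subshell, which is unfavourable.
Note the exception: S has a higher electron affinity than O, contrary to the simple trend — the compact 2p subshell of O repels the added electron more than S's larger 3p does.
Tabulated electron affinity (kJ/mol): O 141, F 328, S 200, K 48, Ca 2.
So from lowest to highest: Ca < K < O < S < F.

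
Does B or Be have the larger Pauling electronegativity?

Be is in period 2, group 2; B is in period 2, group 13.
EN rises left→right (higher Z_eff, smaller atoms) and falls top→bottom (larger, more shielded atoms).
All lie in period 2, so electronegativity increases left to right.
So B has the larger Pauling electronegativity (B > Be).

B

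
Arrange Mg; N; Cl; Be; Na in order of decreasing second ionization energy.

Na > N > Cl > Be > Mg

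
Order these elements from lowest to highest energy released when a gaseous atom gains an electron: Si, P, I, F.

P < Si < I < F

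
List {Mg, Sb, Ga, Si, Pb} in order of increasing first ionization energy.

Mg is in period 3, group 2; Si is in period 3, group 14; Ga is in period 4, group 13; Sb is in period 5, group 15; Pb is in period 6, group 14.
First ionization energy rises across a period (greater Z_eff holds electrons more tightly) and falls down a group (valence electrons are farther from the nucleus).
Neither a single period nor a single group — weigh both effects.
Pb > Ga: period and group pull opposite ways; the across-period shift dominates (716 vs 579 kJ/mol).
Mg > Pb: period and group pull opposite ways; the down-group shift dominates (738 vs 716 kJ/mol).
Si > Mg: both are in period 3; the period trend gives Si the larger value.
Sb > Si: the two effects oppose for this pair; the across-period effect wins (831 vs 786 kJ/mol).
For reference (kJ/mol): Mg 738, Si 786, Ga 579, Sb 831, Pb 716.
So from lowest to highest: Ga < Pb < Mg < Si < Sb.

Ga, Pb, Mg, Si, Sb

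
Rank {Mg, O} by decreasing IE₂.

O, Mg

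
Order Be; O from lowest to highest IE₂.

The second ionization energy removes an electron from the +1 ion. For each element: Be⁺ still has 1 valence electron; O⁺ still has 5 valence electrons.
All are still removing valence electrons, so compare the +1 ions as you would atoms: IE_2 generally rises across a period (higher Z_eff) and falls down a group (larger shell), subject to the usual subshell exceptions.
Valence configurations: Be⁺ [He]2s¹, O⁺ [He]2s²2p³.
Tabulated IE_2 (kJ/mol): Be 1757, O 3388.
Putting it together, IE_2: Be < O.

Be, O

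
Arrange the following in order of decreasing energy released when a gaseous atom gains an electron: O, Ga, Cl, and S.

O is in period 2, group 16; S is in period 3, group 16; Cl is in period 3, group 17; Ga is in period 4, group 13.
Electron affinity generally becomes more exothermic across a period toward the halogens and less exothermic down a group.
Here both period and group differ, so the two effects have to be weighed against each other.
O > Ga: both effects reinforce here, so O is clearly the higher of the two.
S > O: this pair runs against the simple trend — see the exception note.
Cl > S: both are in period 3; the period trend gives Cl the larger value.
Note the exception: S has a higher electron affinity than O, contrary to the simple trend — the compact 2p subshell of O repels the added electron more than S's larger 3p does.
Tabulated electron affinity (kJ/mol): O 141, S 200, Cl 349, Ga 29.
So from highest to lowest: Cl > S > O > Ga.

Cl > S > O > Ga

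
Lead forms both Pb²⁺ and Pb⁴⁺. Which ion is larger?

Both ions have Z = 82 protons, but Pb⁴⁺ has lost more electrons, so its remaining electrons feel a larger effective nuclear charge per electron and are pulled in more tightly.
Higher positive charge → smaller ion, so Pb²⁺ > Pb⁴⁺.

Pb²⁺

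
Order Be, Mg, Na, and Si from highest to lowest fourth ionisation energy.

IE_4 is the cost of taking one more electron from the +3 cation: Be³⁺ is already 1 electron into the core; Mg³⁺ is already 1 electron into the core; Na³⁺ is already 2 electrons into the core; Si³⁺ still has 1 valence electron.
Breaking into a closed-shell core is much more expensive than removing a leftover valence electron — Na, Mg and Be have the largest IE_4 here.
Tabulated IE_4 (kJ/mol): Be 21007, Mg 10543, Na 9543, Si 4356.
Hence IE_4: Si < Na < Mg < Be.

Be, Mg, Na, Si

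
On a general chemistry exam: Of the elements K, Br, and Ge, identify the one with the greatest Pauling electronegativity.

Br

K is in period 4, group 1; Ge is in period 4, group 14; Br is in period 4, group 17.
Electronegativity increases across a period and decreases down a group, tracking effective nuclear charge and atomic size.
All lie in period 4, so electronegativity increases left to right.
The greatest Pauling electronegativity among these belongs to Br.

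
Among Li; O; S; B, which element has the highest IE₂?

Li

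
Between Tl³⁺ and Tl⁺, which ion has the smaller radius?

Both ions have Z = 81 protons, but Tl³⁺ has lost more electrons, so its remaining electrons feel a larger effective nuclear charge per electron and are pulled in more tightly.
Higher positive charge → smaller ion, so Tl⁺ > Tl³⁺.

Tl³⁺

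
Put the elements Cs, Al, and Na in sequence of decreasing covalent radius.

Cs, Na, Al

Na is in period 3, group 1; Al is in period 3, group 13; Cs is in period 6, group 1.
Radius decreases left→right (rising Z_eff, same n) and increases top→bottom (higher n).
These span different periods and groups, so the two trends combine.
Na > Al: both are in period 3; the period trend gives Na the larger value.
Cs > Na: they share group 1; the group trend gives Cs the larger value.
For reference (pm): Na 155, Al 126, Cs 232.
So from largest to smallest: Cs > Na > Al.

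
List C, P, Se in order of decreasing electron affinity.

Se > C > P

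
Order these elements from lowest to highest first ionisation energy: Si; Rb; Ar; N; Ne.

Rb < Si < N < Ar < Ne

N is in period 2, group 15; Ne is in period 2, group 18; Si is in period 3, group 14; Ar is in period 3, group 18; Rb is in period 5, group 1.
Removing the outermost electron gets harder across a period and easier down a group.
Neither a single period nor a single group — weigh both effects.
Si > Rb: relative to Rb, both the across-period and down-group shifts push Si's first ionization energy up.
N > Si: both effects reinforce here, so N is clearly the higher of the two.
Ar > N: the two effects oppose for this pair; the across-period effect wins (1521 vs 1402 kJ/mol).
Ne > Ar: Ne sits above Ar in group 18, so the down-group effect alone puts Ne higher.
For reference (kJ/mol): N 1402, Ne 2081, Si 786, Ar 1521, Rb 403.
So from lowest to highest: Rb < Si < N < Ar < Ne.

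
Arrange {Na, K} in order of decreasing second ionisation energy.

Consider each +1 ion: Na⁺ is the bare [Ne] core; K⁺ is the bare [Ar] core.
All of these are removing an electron from a noble-gas core or deeper; the smaller core (lower principal quantum number) is held far more tightly, and within a period the higher nuclear charge binds the same core more tightly.
Approximate IE_2 values (kJ/mol): Na 4562, K 3052.
Overall IE_2 order: K < Na.

Na, K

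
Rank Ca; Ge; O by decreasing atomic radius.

Ca, Ge, O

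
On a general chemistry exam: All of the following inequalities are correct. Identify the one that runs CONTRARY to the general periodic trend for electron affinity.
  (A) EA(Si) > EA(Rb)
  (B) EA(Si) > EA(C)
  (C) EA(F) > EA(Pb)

The general trend: electron affinity increases across a period and decreases down a group.
(A) Si (period 3, group 14) vs Rb (period 5, group 1): the stated order agrees with the simple trend.
(B) Si (period 3, group 14) vs C (period 2, group 14): the stated order contradicts the simple trend.
(C) F (period 2, group 17) vs Pb (period 6, group 14): the stated order agrees with the simple trend.
The exception is (B): Si's larger, more diffuse 3p orbitals accept an added electron slightly more readily than C's compact 2p.

(B)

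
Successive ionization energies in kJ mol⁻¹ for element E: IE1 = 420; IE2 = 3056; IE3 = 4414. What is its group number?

Look for the largest jump between consecutive ionization energies: IE2/IE1 ≈ 7.3, far larger than any earlier ratio.
That jump marks the point where a core electron is being removed. So the atom has 1 valence electron.
A main-group element with 1 valence electron is in group 1.

Group 1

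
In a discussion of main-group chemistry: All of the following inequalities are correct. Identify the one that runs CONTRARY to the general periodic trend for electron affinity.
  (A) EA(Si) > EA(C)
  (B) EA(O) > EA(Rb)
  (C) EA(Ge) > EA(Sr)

The general trend: electron affinity increases across a period and decreases down a group.
(A) Si (period 3, group 14) vs C (period 2, group 14): the stated order contradicts the simple trend.
(B) O (period 2, group 16) vs Rb (period 5, group 1): the stated order agrees with the simple trend.
(C) Ge (period 4, group 14) vs Sr (period 5, group 2): the stated order agrees with the simple trend.
The exception is (A): Si's larger, more diffuse 3p orbitals accept an added electron slightly more readily than C's compact 2p.

(A)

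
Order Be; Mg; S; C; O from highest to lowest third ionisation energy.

The third ionization energy removes an electron from the +2 ion. For each element: Be²⁺ is the bare [He] core; Mg²⁺ is the bare [Ne] core; S²⁺ still has 4 valence electrons; C²⁺ still has 2 valence electrons; O²⁺ still has 4 valence electrons.
Pulling an electron out of a noble-gas core costs far more than removing a remaining valence electron, so Mg and Be sit at the high end of IE_3.
Valence configurations: S²⁺ [Ne]3s²3p², C²⁺ [He]2s², O²⁺ [He]2s²2p².
Approximate IE_3 values (kJ/mol): Be 14849, Mg 7733, S 3357, C 4620, O 5300.
Hence IE_3: S < C < O < Mg < Be.

Be > Mg > O > C > S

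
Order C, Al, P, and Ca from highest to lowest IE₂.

C, P, Al, Ca

Consider each +1 ion: C⁺ still has 3 valence electrons; Al⁺ still has 2 valence electrons; P⁺ still has 4 valence electrons; Ca⁺ still has 1 valence electron.
All are still removing valence electrons, so compare the +1 ions as you would atoms: IE_2 generally rises across a period (higher Z_eff) and falls down a group (larger shell), subject to the usual subshell exceptions.
Valence configurations: C⁺ [He]2s²2p¹, Al⁺ [Ne]3s², P⁺ [Ne]3s²3p², Ca⁺ [Ar]4s¹.
The numbers (kJ/mol): C 2353, Al 1817, P 1907, Ca 1145.
So the second ionization energies run Ca < Al < P < C.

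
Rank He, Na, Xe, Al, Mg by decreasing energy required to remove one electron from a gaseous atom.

He > Xe > Mg > Al > Na

He is in period 1, group 18; Na is in period 3, group 1; Mg is in period 3, group 2; Al is in period 3, group 13; Xe is in period 5, group 18.
First ionization energy rises across a period (greater Z_eff holds electrons more tightly) and falls down a group (valence electrons are farther from the nucleus).
Here both period and group differ, so the two effects have to be weighed against each other.
Al > Na: Al lies to the right of Na in period 3, so the across-period effect alone puts Al higher.
Mg > Al: this pair runs against the simple trend — see the exception note.
Xe > Mg: period and group pull opposite ways; the across-period shift dominates (1170 vs 738 kJ/mol).
He > Xe: they share group 18; the group trend gives He the larger value.
Note the exception: Mg has a higher first ionization energy than Al, contrary to the simple trend — Al's single 3p electron is easier to remove than one from Mg's filled 3s².
For reference (kJ/mol): He 2372, Na 496, Mg 738, Al 578, Xe 1170.
So from highest to lowest: He > Xe > Mg > Al > Na.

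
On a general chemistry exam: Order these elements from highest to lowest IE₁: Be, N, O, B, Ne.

Ne > N > O > Be > B

Be is in period 2, group 2; B is in period 2, group 13; N is in period 2, group 15; O is in period 2, group 16; Ne is in period 2, group 18.
First ionization energy rises across a period (greater Z_eff holds electrons more tightly) and falls down a group (valence electrons are farther from the nucleus).
All lie in period 2; the across-period trend (first ionization energy increases left to right) applies, with the exception below.
Note the exception: Be has a higher first ionization energy than B, contrary to the simple trend — removing B's lone 2p electron is easier than breaking Be's filled 2s².
Note the exception: N has a higher first ionization energy than O, contrary to the simple trend — pairing an electron in O's 2p⁴ costs repulsion energy, so O ionizes more easily than half-filled N (2p³).
For reference (kJ/mol): Be 900, B 801, N 1402, O 1314, Ne 2081.
So from highest to lowest: Ne > N > O > Be > B.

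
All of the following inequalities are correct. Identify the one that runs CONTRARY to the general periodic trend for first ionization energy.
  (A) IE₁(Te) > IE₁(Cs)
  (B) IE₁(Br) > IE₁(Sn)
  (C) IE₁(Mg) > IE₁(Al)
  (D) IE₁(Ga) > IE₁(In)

The general trend: first ionization energy increases across a period and decreases down a group.
(A) Te (period 5, group 16) vs Cs (period 6, group 1): the stated order agrees with the simple trend.
(B) Br (period 4, group 17) vs Sn (period 5, group 14): the stated order agrees with the simple trend.
(C) Mg (period 3, group 2) vs Al (period 3, group 13): the stated order contradicts the simple trend.
(D) Ga (period 4, group 13) vs In (period 5, group 13): the stated order agrees with the simple trend.
The exception is (C): Al's single 3p electron is easier to remove than one from Mg's filled 3s².

(C)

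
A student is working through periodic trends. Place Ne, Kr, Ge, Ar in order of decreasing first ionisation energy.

Ne > Ar > Kr > Ge

Ne is in period 2, group 18; Ar is in period 3, group 18; Ge is in period 4, group 14; Kr is in period 4, group 18.
First ionization energy rises across a period (greater Z_eff holds electrons more tightly) and falls down a group (valence electrons are farther from the nucleus).
Here both period and group differ, so the two effects have to be weighed against each other.
Kr > Ge: both are in period 4; the period trend gives Kr the larger value.
Ar > Kr: they share group 18; the group trend gives Ar the larger value.
Ne > Ar: they share group 18; the group trend gives Ne the larger value.
For reference (kJ/mol): Ne 2081, Ar 1521, Ge 762, Kr 1351.
So from highest to lowest: Ne > Ar > Kr > Ge.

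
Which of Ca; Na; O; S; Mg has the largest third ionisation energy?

IE_3 is the cost of taking one more electron from the +2 cation: Ca²⁺ is the bare [Ar] core; Na²⁺ is already 1 electron into the core; O²⁺ still has 4 valence electrons; S²⁺ still has 4 valence electrons; Mg²⁺ is the bare [Ne] core.
Usually core removal costs more than valence removal, but here the competition is close: a tightly held n=2 valence electron can cost more to remove than an n=3 core electron, so the actual values have to decide it.
Valence configurations: O²⁺ [He]2s²2p², S²⁺ [Ne]3s²3p².
Tabulated IE_3 (kJ/mol): Ca 4912, Na 6910, O 5300, S 3357, Mg 7733.
Hence IE_3: S < Ca < O < Na < Mg.

Mg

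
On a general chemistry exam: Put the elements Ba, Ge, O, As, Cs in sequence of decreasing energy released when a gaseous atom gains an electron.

O is in period 2, group 16; Ge is in period 4, group 14; As is in period 4, group 15; Cs is in period 6, group 1; Ba is in period 6, group 2.
Electron affinity generally becomes more exothermic across a period toward the halogens and less exothermic down a group.
Neither a single period nor a single group — weigh both effects.
Cs > Ba: this pair runs against the simple trend — see the exception note.
As > Cs: relative to Cs, both the across-period and down-group shifts push As's electron affinity up.
Ge > As: this pair runs against the simple trend — see the exception note.
O > Ge: both effects reinforce here, so O is clearly the higher of the two.
Note the exception: Cs has a higher electron affinity than Ba, contrary to the simple trend — adding an electron to Ba (ns²) has to open a new, higher-energy np subshell, which is unfavourable.
Note the exception: Ge has a higher electron affinity than As, contrary to the simple trend — adding an electron to As's half-filled 4p³ is unfavourable, so Ge (4p²) has the more exothermic EA.
Tabulated electron affinity (kJ/mol): O 141, Ge 119, As 78, Cs 46, Ba 14.
So from highest to lowest: O > Ge > As > Cs > Ba.

O > Ge > As > Cs > Ba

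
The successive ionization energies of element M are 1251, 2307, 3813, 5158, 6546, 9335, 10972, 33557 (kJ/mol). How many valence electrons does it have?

7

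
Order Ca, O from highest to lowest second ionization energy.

The second ionization energy removes an electron from the +1 ion. For each element: Ca⁺ still has 1 valence electron; O⁺ still has 5 valence electrons.
All are still removing valence electrons, so compare the +1 ions as you would atoms: IE_2 generally rises across a period (higher Z_eff) and falls down a group (larger shell), subject to the usual subshell exceptions.
Valence configurations: Ca⁺ [Ar]4s¹, O⁺ [He]2s²2p³.
Tabulated IE_2 (kJ/mol): Ca 1145, O 3388.
Overall IE_2 order: Ca < O.

O > Ca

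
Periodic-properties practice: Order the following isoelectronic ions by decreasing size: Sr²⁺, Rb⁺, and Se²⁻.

All of these have 36 electrons, so size is governed by nuclear charge alone: the more protons, the stronger the pull on the same electron cloud, and the smaller the ion.
Nuclear charges: Sr²⁺ (Z=38), Rb⁺ (Z=37), Se²⁻ (Z=34).
Largest to smallest: Se²⁻ > Rb⁺ > Sr²⁺.

Se²⁻ > Rb⁺ > Sr²⁺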